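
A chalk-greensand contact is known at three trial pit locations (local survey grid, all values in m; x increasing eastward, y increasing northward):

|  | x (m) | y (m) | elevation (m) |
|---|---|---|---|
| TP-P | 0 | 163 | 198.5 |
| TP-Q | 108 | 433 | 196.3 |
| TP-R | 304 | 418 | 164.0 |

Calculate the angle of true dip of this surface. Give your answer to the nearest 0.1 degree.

Let the plane be z = a·x + b·y + c.
TP-Q−TP-P: 108a + 270b = −2.2;  TP-R−TP-P: 304a + 255b = −34.5.
Solving gives a = −0.16051, b = 0.05605.
Gradient magnitude |∇z| = √(a² + b²) = √(0.02576 + 0.00314) = 0.17001.
True dip = arctan(0.17001) = 9.6°, dipping toward ESE (azimuth ≈ 109°).

9.6°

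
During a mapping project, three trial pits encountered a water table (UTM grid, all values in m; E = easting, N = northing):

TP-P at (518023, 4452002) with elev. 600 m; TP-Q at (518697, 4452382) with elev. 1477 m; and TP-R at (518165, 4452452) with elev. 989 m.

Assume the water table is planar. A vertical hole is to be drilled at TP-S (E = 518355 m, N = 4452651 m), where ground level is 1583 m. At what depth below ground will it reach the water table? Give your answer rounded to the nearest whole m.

Let the plane be z = a·E + b·N + c.
TP-Q−TP-P: 674a + 380b = 877;  TP-R−TP-P: 142a + 450b = 389.
Solving gives a = 0.98993342, b = 0.55206545.
Then c = 600 − a·518023 − b·4452002 = −2970004.78.
At (518355, 4452651): z_contact = 513136.9 + 2458154.8 − 2970004.78 = 1286.9 m.
Depth below ground = 1583 − 1286.9 = 296 m.

296 m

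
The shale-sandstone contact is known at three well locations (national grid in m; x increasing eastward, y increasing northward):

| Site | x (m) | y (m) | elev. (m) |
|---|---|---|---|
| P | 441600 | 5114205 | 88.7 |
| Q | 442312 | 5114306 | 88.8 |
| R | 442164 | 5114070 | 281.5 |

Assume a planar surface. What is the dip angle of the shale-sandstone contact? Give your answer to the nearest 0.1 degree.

Let the plane be z = a·x + b·y + c.
Q−P: 712a + 101b = 0.1;  R−P: 564a − 135b = 192.8.
Solving gives a = 0.12729, b = −0.89635.
Gradient magnitude |∇z| = √(a² + b²) = √(0.01620 + 0.80345) = 0.90535.
True dip = arctan(0.90535) = 42.2°, dipping toward N (azimuth ≈ 352°).

42.2°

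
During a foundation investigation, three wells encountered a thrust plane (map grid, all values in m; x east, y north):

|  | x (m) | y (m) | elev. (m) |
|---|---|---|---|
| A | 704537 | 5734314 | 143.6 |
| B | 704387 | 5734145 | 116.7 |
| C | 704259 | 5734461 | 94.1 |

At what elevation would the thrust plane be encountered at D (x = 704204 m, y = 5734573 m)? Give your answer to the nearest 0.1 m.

Two edge vectors: A→B = (-150, -169, -26.9), A→C = (-278, 147, -49.5).
Normal n = (A→B) × (A→C) = (12319.8, 53.2, -69032).
So ∂z/∂x = −n_x/n_z = 0.178465060 and ∂z/∂y = −n_y/n_z = 0.000770657.
Intercept c from A: 143.6 − 125735.24 − 4419.19 = −130010.83.
At (704204, 5734573): z = 125675.8 + 4419.4 − 130010.83 = 84.4 m.

84.4 m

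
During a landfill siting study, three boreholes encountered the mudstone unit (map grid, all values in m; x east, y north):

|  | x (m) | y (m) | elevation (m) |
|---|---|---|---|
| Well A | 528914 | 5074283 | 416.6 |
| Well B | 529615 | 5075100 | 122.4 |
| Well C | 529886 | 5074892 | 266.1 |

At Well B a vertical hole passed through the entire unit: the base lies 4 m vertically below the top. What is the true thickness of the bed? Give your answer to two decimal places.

Two edge vectors: Well A→Well B = (701, 817, -294.2), Well A→Well C = (972, 609, -150.5).
Normal n = (Well A→Well B) × (Well A→Well C) = (56209.3, -180461.9, -367215).
So ∂z/∂x = −n_x/n_z = 0.15307 and ∂z/∂y = −n_y/n_z = −0.49143.
|∇z| = √(a²+b²) = 0.51472, so dip δ = arctan(0.51472) = 27.24°.
True thickness = vertical thickness × cos δ = 4 × cos 27.24° = 3.56 m.

3.56 m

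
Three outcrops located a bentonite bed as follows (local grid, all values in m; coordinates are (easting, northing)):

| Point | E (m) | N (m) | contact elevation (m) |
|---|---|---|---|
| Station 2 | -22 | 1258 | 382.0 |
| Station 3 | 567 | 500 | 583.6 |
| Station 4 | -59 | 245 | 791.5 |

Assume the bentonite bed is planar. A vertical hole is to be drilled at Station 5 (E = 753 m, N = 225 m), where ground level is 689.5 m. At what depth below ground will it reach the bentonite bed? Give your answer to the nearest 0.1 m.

Let the plane be z = a·E + b·N + c.
Station 3−Station 2: 589a − 758b = 201.6;  Station 4−Station 2: −37a − 1013b = 409.5.
Solving gives a = −0.169969, b = −0.398037.
Then c = 382 − a·-22 − b·1258 = 878.99.
At (753, 225): z_contact = −127.99 − 89.56 + 878.99 = 661.45 m.
Depth below ground = 689.5 − 661.45 = 28.1 m.

28.1 m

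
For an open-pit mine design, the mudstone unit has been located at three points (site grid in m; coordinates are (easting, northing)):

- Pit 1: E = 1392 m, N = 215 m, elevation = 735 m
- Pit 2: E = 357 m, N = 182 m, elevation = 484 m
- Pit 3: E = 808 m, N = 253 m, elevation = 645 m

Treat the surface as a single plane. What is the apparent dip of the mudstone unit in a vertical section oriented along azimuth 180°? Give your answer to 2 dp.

Let the plane be z = a·E + b·N + c.
Pit 2−Pit 1: −1035a − 33b = −251;  Pit 3−Pit 1: −584a + 38b = −90.
Solving gives a = 0.21344, b = 0.91181.
Unit vector along 180° is (sin 180°, cos 180°) = (0.0000, -1.0000).
Slope in that direction = a·(0.0000) + b·(-1.0000) = −0.91181.
Apparent dip = arctan|0.91181| = 42.36° (true dip is 43.1°, so apparent ≤ true as expected).

42.36°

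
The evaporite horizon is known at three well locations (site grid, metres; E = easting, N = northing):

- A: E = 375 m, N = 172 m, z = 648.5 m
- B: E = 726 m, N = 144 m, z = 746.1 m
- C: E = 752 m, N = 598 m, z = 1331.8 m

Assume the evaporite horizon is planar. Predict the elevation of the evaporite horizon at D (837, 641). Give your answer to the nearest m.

Let the plane be z = a·E + b·N + c.
B−A: 351a − 28b = 97.6;  C−A: 377a + 426b = 683.3.
Solving gives a = 0.37924, b = 1.26837.
Then c = 648.5 − a·375 − b·172 = 288.12.
At (837, 641): z = 317.4 + 813.0 + 288.12 = 1418.6 m.

1419 m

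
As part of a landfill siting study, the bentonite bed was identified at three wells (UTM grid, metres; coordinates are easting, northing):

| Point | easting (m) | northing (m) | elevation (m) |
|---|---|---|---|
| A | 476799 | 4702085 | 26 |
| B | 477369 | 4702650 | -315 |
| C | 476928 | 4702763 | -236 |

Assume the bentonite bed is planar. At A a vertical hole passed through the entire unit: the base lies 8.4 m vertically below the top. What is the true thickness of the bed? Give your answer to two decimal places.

7.72 m

Let the plane be z = a·easting + b·northing + c.
B−A: 570a + 565b = −341;  C−A: 129a + 678b = −262.
Solving gives a = −0.26523, b = −0.33597.
|∇z| = √(a²+b²) = 0.42804, so dip δ = arctan(0.42804) = 23.17°.
True thickness = vertical thickness × cos δ = 8.4 × cos 23.17° = 7.72 m.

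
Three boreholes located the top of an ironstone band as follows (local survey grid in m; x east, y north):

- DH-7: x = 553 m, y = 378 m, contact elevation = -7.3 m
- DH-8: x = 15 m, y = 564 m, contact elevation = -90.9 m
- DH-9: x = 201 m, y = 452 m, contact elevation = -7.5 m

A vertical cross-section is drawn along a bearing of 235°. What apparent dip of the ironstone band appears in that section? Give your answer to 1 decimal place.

Let the plane be z = a·x + b·y + c.
DH-8−DH-7: −538a + 186b = −83.6;  DH-9−DH-7: −352a + 74b = −0.2.
Solving gives a = −0.23964, b = −1.14262.
Unit vector along 235° is (sin 235°, cos 235°) = (-0.8192, -0.5736).
Slope in that direction = a·(-0.8192) + b·(-0.5736) = 0.85168.
Apparent dip = arctan|0.85168| = 40.4° (true dip is 49.4°, so apparent ≤ true as expected).

40.4°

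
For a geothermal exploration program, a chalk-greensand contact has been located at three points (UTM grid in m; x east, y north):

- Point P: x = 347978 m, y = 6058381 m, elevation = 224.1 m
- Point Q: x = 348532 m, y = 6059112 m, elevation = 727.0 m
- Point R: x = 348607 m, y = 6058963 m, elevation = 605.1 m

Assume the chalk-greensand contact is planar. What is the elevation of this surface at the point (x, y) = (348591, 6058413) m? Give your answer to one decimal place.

185.4 m

Let the plane be z = a·x + b·y + c.
Point Q−Point P: 554a + 731b = 502.9;  Point R−Point P: 629a + 582b = 381.
Solving gives a = −0.103200821, b = 0.766174083.
Then c = 224.1 − a·347978 − b·6058381 = −4605638.79.
At (348591, 6058413): z = −35974.9 + 4641799.0 − 4605638.79 = 185.4 m.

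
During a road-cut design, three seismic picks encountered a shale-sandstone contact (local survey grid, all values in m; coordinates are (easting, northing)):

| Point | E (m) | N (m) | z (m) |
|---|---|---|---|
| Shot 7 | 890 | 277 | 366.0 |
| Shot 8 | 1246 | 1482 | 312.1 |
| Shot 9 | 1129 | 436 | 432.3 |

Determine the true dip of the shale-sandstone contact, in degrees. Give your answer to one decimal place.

Two edge vectors: Shot 7→Shot 8 = (356, 1205, -53.9), Shot 7→Shot 9 = (239, 159, 66.3).
Normal n = (Shot 7→Shot 8) × (Shot 7→Shot 9) = (88461.6, -36484.9, -231391).
So ∂z/∂E = −n_x/n_z = 0.38230 and ∂z/∂N = −n_y/n_z = −0.15768.
Gradient magnitude |∇z| = √(a² + b²) = √(0.14616 + 0.02486) = 0.41354.
True dip = arctan(0.41354) = 22.5°, dipping toward WNW (azimuth ≈ 292°).

22.5°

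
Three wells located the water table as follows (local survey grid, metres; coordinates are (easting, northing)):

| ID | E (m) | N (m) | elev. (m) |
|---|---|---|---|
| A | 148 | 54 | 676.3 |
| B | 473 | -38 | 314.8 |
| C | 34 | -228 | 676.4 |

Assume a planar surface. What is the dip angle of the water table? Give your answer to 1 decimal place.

Two edge vectors: A→B = (325, -92, -361.5), A→C = (-114, -282, 0.1).
Normal n = (A→B) × (A→C) = (-101952.2, 41178.5, -102138).
So ∂z/∂E = −n_x/n_z = −0.99818 and ∂z/∂N = −n_y/n_z = 0.40317.
Gradient magnitude |∇z| = √(a² + b²) = √(0.99637 + 0.16254) = 1.07653.
True dip = arctan(1.07653) = 47.1°, dipping toward ESE (azimuth ≈ 112°).

47.1°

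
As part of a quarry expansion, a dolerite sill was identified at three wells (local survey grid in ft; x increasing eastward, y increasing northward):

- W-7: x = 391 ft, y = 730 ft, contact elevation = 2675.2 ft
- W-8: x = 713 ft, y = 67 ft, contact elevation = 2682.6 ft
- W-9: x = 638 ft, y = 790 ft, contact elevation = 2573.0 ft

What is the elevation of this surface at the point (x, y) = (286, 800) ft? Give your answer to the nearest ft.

Let the plane be z = a·x + b·y + c.
W-8−W-7: 322a − 663b = 7.4;  W-9−W-7: 247a + 60b = −102.2.
Solving gives a = −0.36768, b = −0.18973.
Then c = 2675.2 − a·391 − b·730 = 2957.47.
At (286, 800): z = −105.2 − 151.8 + 2957.47 = 2700.5 ft.

2701 ft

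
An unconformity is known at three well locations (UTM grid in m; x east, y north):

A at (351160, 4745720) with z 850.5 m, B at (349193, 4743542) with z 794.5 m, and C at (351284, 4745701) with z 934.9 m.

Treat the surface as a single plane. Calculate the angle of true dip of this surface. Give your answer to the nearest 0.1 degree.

Two edge vectors: A→B = (-1967, -2178, -56), A→C = (124, -19, 84.4).
Normal n = (A→B) × (A→C) = (-184887.2, 159070.8, 307445).
So ∂z/∂x = −n_x/n_z = 0.60137 and ∂z/∂y = −n_y/n_z = −0.51740.
Gradient magnitude |∇z| = √(a² + b²) = √(0.36164 + 0.26770) = 0.79331.
True dip = arctan(0.79331) = 38.4°, dipping toward NW (azimuth ≈ 311°).

38.4°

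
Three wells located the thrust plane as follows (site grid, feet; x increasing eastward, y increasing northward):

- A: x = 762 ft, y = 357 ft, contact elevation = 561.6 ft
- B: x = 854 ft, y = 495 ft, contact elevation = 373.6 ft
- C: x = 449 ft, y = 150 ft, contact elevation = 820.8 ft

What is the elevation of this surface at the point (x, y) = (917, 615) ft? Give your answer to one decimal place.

207.9 ft

Two edge vectors: A→B = (92, 138, -188), A→C = (-313, -207, 259.2).
Normal n = (A→B) × (A→C) = (-3146.4, 34997.6, 24150).
So ∂z/∂x = −n_x/n_z = 0.13029 and ∂z/∂y = −n_y/n_z = −1.44918.
Intercept c from A: 561.6 − 99.28 + 517.36 = 979.68.
At (917, 615): z = 119.5 − 891.2 + 979.68 = 207.9 ft.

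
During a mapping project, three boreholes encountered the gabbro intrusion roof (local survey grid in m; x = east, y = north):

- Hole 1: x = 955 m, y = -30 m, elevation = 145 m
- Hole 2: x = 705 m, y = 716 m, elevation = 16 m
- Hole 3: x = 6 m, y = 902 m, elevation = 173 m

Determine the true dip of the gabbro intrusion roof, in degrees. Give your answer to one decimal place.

22.0°

Let the plane be z = a·x + b·y + c.
Hole 2−Hole 1: −250a + 746b = −129;  Hole 3−Hole 1: −949a + 932b = 28.
Solving gives a = −0.29712, b = −0.27249.
Gradient magnitude |∇z| = √(a² + b²) = √(0.08828 + 0.07425) = 0.40315.
True dip = arctan(0.40315) = 22.0°, dipping toward NE (azimuth ≈ 047°).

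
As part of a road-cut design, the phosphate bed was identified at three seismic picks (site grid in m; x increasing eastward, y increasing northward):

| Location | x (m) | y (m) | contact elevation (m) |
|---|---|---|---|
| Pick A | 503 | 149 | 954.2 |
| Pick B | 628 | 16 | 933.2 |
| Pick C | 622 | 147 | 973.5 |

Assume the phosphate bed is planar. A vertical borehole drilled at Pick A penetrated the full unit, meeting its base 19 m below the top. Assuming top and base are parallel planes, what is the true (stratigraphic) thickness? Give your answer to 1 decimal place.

Two edge vectors: Pick A→Pick B = (125, -133, -21), Pick A→Pick C = (119, -2, 19.3).
Normal n = (Pick A→Pick B) × (Pick A→Pick C) = (-2608.9, -4911.5, 15577).
So ∂z/∂x = −n_x/n_z = 0.16748 and ∂z/∂y = −n_y/n_z = 0.31530.
|∇z| = √(a²+b²) = 0.35703, so dip δ = arctan(0.35703) = 19.65°.
True thickness = vertical thickness × cos δ = 19 × cos 19.65° = 17.9 m.

17.9 m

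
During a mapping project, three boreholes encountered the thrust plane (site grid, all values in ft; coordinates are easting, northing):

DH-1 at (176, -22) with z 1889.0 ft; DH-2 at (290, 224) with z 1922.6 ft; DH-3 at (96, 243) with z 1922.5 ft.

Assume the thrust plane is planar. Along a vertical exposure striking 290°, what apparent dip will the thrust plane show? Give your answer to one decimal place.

1.8°

Two edge vectors: DH-1→DH-2 = (114, 246, 33.6), DH-1→DH-3 = (-80, 265, 33.5).
Normal n = (DH-1→DH-2) × (DH-1→DH-3) = (-663, -6507, 49890).
So ∂z/∂easting = −n_x/n_z = 0.01329 and ∂z/∂northing = −n_y/n_z = 0.13043.
Unit vector along 290° is (sin 290°, cos 290°) = (-0.9397, 0.3420).
Slope in that direction = a·(-0.9397) + b·(0.3420) = 0.03212.
Apparent dip = arctan|0.03212| = 1.8° (true dip is 7.5°, so apparent ≤ true as expected).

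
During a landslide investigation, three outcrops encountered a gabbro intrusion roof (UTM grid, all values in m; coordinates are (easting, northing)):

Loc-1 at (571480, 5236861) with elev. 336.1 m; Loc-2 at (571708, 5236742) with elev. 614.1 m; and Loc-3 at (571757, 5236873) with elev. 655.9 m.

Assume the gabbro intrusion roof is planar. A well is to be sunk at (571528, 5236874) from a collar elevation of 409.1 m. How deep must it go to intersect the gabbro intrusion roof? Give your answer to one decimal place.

18.8 m

Let the plane be z = a·E + b·N + c.
Loc-2−Loc-1: 228a − 119b = 278;  Loc-3−Loc-1: 277a + 12b = 319.8.
Solving gives a = 1.159477857, b = −0.114613855.
Then c = 336.1 − a·571480 − b·5236861 = −62065.48.
At (571528, 5236874): z_contact = 662674.06 − 600218.32 − 62065.48 = 390.26 m.
Depth below ground = 409.1 − 390.26 = 18.8 m.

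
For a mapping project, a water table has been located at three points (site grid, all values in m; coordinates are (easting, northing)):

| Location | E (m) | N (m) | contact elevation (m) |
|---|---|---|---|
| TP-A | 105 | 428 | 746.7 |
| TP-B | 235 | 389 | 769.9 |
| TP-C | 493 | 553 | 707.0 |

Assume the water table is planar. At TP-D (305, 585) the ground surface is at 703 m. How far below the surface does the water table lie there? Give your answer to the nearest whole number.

19 m

Let the plane be z = a·E + b·N + c.
TP-B−TP-A: 130a − 39b = 23.2;  TP-C−TP-A: 388a + 125b = −39.7.
Solving gives a = 0.04307, b = −0.45130.
Then c = 746.7 − a·105 − b·428 = 935.33.
At (305, 585): z_contact = 13.1 − 264.0 + 935.33 = 684.5 m.
Depth below ground = 703 − 684.5 = 19 m.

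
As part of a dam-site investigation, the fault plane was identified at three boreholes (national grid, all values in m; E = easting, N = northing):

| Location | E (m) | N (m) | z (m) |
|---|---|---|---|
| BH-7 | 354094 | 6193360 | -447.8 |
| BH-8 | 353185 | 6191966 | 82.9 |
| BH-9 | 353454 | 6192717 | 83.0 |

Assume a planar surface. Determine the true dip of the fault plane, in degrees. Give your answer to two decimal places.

54.00°

Two edge vectors: BH-7→BH-8 = (-909, -1394, 530.7), BH-7→BH-9 = (-640, -643, 530.8).
Normal n = (BH-7→BH-8) × (BH-7→BH-9) = (-398695.1, 142849.2, -307673).
So ∂z/∂E = −n_x/n_z = −1.29584 and ∂z/∂N = −n_y/n_z = 0.46429.
Gradient magnitude |∇z| = √(a² + b²) = √(1.67920 + 0.21556) = 1.37651.
True dip = arctan(1.37651) = 54.00°, dipping toward ESE (azimuth ≈ 110°).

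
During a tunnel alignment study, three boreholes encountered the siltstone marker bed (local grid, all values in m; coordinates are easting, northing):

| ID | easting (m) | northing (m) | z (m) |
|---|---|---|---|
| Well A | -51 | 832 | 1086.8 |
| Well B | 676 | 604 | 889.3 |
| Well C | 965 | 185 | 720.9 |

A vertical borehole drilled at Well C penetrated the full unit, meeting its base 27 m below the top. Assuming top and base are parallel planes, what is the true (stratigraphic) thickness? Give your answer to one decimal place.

25.6 m

Let the plane be z = a·easting + b·northing + c.
Well B−Well A: 727a − 228b = −197.5;  Well C−Well A: 1016a − 647b = −365.9.
Solving gives a = −0.18581, b = 0.27375.
|∇z| = √(a²+b²) = 0.33085, so dip δ = arctan(0.33085) = 18.31°.
True thickness = vertical thickness × cos δ = 27 × cos 18.31° = 25.6 m.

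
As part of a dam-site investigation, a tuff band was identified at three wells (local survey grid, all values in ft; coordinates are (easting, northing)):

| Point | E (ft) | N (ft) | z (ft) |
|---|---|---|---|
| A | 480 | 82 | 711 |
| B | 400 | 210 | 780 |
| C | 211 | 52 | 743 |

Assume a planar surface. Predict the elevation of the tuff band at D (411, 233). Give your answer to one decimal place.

788.2 ft

Two edge vectors: A→B = (-80, 128, 69), A→C = (-269, -30, 32).
Normal n = (A→B) × (A→C) = (6166, -16001, 36832).
So ∂z/∂E = −n_x/n_z = −0.16741 and ∂z/∂N = −n_y/n_z = 0.43443.
Intercept c from A: 711 + 80.36 − 35.62 = 755.73.
At (411, 233): z = −68.8 + 101.2 + 755.73 = 788.2 ft.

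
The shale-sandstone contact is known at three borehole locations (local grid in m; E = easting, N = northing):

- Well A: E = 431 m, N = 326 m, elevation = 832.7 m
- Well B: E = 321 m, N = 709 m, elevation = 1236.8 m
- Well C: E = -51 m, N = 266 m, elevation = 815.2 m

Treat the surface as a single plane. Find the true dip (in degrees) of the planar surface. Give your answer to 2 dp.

Let the plane be z = a·E + b·N + c.
Well B−Well A: −110a + 383b = 404.1;  Well C−Well A: −482a − 60b = −17.5.
Solving gives a = −0.09175, b = 1.02874.
Gradient magnitude |∇z| = √(a² + b²) = √(0.00842 + 1.05831) = 1.03282.
True dip = arctan(1.03282) = 45.93°, dipping toward S (azimuth ≈ 175°).

45.93°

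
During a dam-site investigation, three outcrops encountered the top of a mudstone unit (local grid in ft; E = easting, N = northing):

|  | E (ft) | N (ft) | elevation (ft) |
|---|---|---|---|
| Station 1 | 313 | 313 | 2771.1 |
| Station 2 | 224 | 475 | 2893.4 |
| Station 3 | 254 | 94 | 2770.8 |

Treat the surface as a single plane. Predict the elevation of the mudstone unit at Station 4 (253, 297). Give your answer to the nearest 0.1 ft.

2822.3 ft

Two edge vectors: Station 1→Station 2 = (-89, 162, 122.3), Station 1→Station 3 = (-59, -219, -0.3).
Normal n = (Station 1→Station 2) × (Station 1→Station 3) = (26735.1, -7242.4, 29049).
So ∂z/∂E = −n_x/n_z = −0.92034 and ∂z/∂N = −n_y/n_z = 0.24932.
Intercept c from Station 1: 2771.1 + 288.07 − 78.04 = 2981.13.
At (253, 297): z = −232.8 + 74.0 + 2981.13 = 2822.3 ft.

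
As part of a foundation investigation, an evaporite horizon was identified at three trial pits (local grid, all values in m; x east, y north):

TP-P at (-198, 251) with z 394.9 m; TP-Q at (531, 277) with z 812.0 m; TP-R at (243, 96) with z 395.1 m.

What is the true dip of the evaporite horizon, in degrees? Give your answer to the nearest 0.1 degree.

Two edge vectors: TP-P→TP-Q = (729, 26, 417.1), TP-P→TP-R = (441, -155, 0.2).
Normal n = (TP-P→TP-Q) × (TP-P→TP-R) = (64655.7, 183795.3, -124461).
So ∂z/∂x = −n_x/n_z = 0.51949 and ∂z/∂y = −n_y/n_z = 1.47673.
Gradient magnitude |∇z| = √(a² + b²) = √(0.26987 + 2.18073) = 1.56544.
True dip = arctan(1.56544) = 57.4°, dipping toward SSW (azimuth ≈ 199°).

57.4°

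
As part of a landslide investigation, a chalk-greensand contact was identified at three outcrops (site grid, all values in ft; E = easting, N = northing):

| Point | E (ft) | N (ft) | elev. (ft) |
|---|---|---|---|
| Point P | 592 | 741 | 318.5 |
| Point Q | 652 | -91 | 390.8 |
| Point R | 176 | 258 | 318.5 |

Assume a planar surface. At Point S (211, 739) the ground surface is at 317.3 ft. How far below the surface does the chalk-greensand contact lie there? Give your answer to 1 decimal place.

Let the plane be z = a·E + b·N + c.
Point Q−Point P: 60a − 832b = 72.3;  Point R−Point P: −416a − 483b = 0.
Solving gives a = 0.09310, b = −0.08019.
Then c = 318.5 − a·592 − b·741 = 322.80.
At (211, 739): z_contact = 19.64 − 59.26 + 322.80 = 283.19 ft.
Depth below ground = 317.3 − 283.19 = 34.1 ft.

34.1 ft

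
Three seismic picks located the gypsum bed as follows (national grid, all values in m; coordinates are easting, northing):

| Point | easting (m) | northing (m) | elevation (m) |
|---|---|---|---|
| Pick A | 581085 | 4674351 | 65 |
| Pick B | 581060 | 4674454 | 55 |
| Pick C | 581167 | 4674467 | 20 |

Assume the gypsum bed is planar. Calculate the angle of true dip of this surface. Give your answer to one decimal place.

19.3°

Let the plane be z = a·easting + b·northing + c.
Pick B−Pick A: −25a + 103b = −10;  Pick C−Pick A: 82a + 116b = −45.
Solving gives a = −0.30628, b = −0.17143.
Gradient magnitude |∇z| = √(a² + b²) = √(0.09380 + 0.02939) = 0.35099.
True dip = arctan(0.35099) = 19.3°, dipping toward ENE (azimuth ≈ 061°).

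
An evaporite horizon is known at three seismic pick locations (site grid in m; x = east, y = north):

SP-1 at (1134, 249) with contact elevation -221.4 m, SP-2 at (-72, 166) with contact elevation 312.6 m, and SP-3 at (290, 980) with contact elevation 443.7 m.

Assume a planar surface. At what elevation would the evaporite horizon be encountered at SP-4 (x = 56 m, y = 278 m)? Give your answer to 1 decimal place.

294.0 m

Two edge vectors: SP-1→SP-2 = (-1206, -83, 534), SP-1→SP-3 = (-844, 731, 665.1).
Normal n = (SP-1→SP-2) × (SP-1→SP-3) = (-445557.3, 351414.6, -951638).
So ∂z/∂x = −n_x/n_z = −0.468200 and ∂z/∂y = −n_y/n_z = 0.369273.
Intercept c from SP-1: -221.4 + 530.94 − 91.95 = 217.59.
At (56, 278): z = −26.2 + 102.7 + 217.59 = 294.0 m.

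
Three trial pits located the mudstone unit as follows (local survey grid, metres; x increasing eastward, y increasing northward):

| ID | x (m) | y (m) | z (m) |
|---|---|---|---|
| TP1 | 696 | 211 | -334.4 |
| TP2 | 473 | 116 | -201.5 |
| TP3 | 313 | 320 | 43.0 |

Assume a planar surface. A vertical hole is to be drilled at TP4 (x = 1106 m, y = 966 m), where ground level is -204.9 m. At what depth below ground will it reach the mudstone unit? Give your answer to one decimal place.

55.8 m

Let the plane be z = a·x + b·y + c.
TP2−TP1: −223a − 95b = 132.9;  TP3−TP1: −383a + 109b = 377.4.
Solving gives a = −0.829419, b = 0.548005.
Then c = -334.4 − a·696 − b·211 = 127.25.
At (1106, 966): z_contact = −917.34 + 529.37 + 127.25 = -260.72 m.
Depth below ground = -204.9 − (-260.72) = 55.8 m.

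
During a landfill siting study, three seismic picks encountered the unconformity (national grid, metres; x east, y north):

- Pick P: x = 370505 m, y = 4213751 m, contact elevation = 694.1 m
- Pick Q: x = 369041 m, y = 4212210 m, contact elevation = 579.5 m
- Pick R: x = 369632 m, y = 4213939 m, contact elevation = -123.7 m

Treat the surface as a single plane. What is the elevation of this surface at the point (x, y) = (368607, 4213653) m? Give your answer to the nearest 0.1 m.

Two edge vectors: Pick P→Pick Q = (-1464, -1541, -114.6), Pick P→Pick R = (-873, 188, -817.8).
Normal n = (Pick P→Pick Q) × (Pick P→Pick R) = (1281774.6, -1097213.4, -1620525).
So ∂z/∂x = −n_x/n_z = 0.790962558 and ∂z/∂y = −n_y/n_z = −0.677072800.
Intercept c from Pick P: 694.1 − 293055.58 + 2853016.19 = 2560654.71.
At (368607, 4213653): z = 291554.3 − 2852949.8 + 2560654.71 = -740.8 m.

-740.8 m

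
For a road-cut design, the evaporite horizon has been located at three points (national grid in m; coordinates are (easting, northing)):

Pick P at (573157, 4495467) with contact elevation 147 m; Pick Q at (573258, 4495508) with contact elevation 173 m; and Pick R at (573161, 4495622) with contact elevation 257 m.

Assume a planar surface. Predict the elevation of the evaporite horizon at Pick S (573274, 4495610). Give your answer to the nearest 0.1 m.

Two edge vectors: Pick P→Pick Q = (101, 41, 26), Pick P→Pick R = (4, 155, 110).
Normal n = (Pick P→Pick Q) × (Pick P→Pick R) = (480, -11006, 15491).
So ∂z/∂E = −n_x/n_z = −0.030985734 and ∂z/∂N = −n_y/n_z = 0.710477051.
Intercept c from Pick P: 147 + 17759.69 − 3193926.14 = −3176019.45.
At (573274, 4495610): z = −17763.3 + 3194027.7 − 3176019.45 = 245.0 m.

245.0 m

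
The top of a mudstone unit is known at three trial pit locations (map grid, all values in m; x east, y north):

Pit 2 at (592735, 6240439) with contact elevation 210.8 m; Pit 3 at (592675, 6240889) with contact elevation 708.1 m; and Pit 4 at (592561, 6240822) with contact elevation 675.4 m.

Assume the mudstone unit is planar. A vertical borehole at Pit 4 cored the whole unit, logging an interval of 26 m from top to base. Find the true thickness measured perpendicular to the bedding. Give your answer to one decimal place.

17.4 m

Let the plane be z = a·x + b·y + c.
Pit 3−Pit 2: −60a + 450b = 497.3;  Pit 4−Pit 2: −174a + 383b = 464.6.
Solving gives a = −0.33630, b = 1.06027.
|∇z| = √(a²+b²) = 1.11233, so dip δ = arctan(1.11233) = 48.04°.
True thickness = vertical thickness × cos δ = 26 × cos 48.04° = 17.4 m.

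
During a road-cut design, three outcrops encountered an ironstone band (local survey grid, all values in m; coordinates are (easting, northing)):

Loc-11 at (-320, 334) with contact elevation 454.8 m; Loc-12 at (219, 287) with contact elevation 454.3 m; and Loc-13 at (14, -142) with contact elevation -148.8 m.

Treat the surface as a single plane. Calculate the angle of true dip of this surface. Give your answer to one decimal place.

Let the plane be z = a·E + b·N + c.
Loc-12−Loc-11: 539a − 47b = −0.5;  Loc-13−Loc-11: 334a − 476b = −603.6.
Solving gives a = 0.11679, b = 1.35002.
Gradient magnitude |∇z| = √(a² + b²) = √(0.01364 + 1.82255) = 1.35506.
True dip = arctan(1.35506) = 53.6°, dipping toward S (azimuth ≈ 185°).

53.6°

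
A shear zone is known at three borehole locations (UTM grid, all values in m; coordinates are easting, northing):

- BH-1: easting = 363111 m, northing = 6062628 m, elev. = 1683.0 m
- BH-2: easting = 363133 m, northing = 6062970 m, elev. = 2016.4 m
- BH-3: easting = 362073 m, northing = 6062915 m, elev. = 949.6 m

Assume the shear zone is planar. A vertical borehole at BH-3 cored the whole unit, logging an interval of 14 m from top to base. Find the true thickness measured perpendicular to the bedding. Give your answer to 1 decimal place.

Two edge vectors: BH-1→BH-2 = (22, 342, 333.4), BH-1→BH-3 = (-1038, 287, -733.4).
Normal n = (BH-1→BH-2) × (BH-1→BH-3) = (-346508.6, -329934.4, 361310).
So ∂z/∂easting = −n_x/n_z = 0.95903 and ∂z/∂northing = −n_y/n_z = 0.91316.
|∇z| = √(a²+b²) = 1.32424, so dip δ = arctan(1.32424) = 52.94°.
True thickness = vertical thickness × cos δ = 14 × cos 52.94° = 8.4 m.

8.4 m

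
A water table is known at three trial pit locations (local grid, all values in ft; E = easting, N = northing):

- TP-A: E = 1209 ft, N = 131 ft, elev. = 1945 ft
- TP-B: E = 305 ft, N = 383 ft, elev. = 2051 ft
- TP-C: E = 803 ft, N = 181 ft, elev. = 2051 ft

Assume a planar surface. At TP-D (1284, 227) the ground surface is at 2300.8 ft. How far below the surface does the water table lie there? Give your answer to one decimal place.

Let the plane be z = a·E + b·N + c.
TP-B−TP-A: −904a + 252b = 106;  TP-C−TP-A: −406a + 50b = 106.
Solving gives a = −0.374912, b = −0.924289.
Then c = 1945 − a·1209 − b·131 = 2519.35.
At (1284, 227): z_contact = −481.39 − 209.81 + 2519.35 = 1828.15 ft.
Depth below ground = 2300.8 − 1828.15 = 472.7 ft.

472.7 ft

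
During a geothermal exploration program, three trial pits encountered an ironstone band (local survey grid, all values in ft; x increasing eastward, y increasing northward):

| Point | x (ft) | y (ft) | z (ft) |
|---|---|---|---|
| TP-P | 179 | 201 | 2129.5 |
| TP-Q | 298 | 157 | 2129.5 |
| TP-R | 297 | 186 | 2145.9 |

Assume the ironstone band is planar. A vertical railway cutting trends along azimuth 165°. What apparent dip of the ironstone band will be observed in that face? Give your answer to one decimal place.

26.5°

Two edge vectors: TP-P→TP-Q = (119, -44, 0), TP-P→TP-R = (118, -15, 16.4).
Normal n = (TP-P→TP-Q) × (TP-P→TP-R) = (-721.6, -1951.6, 3407).
So ∂z/∂x = −n_x/n_z = 0.21180 and ∂z/∂y = −n_y/n_z = 0.57282.
Unit vector along 165° is (sin 165°, cos 165°) = (0.2588, -0.9659).
Slope in that direction = a·(0.2588) + b·(-0.9659) = −0.49848.
Apparent dip = arctan|0.49848| = 26.5° (true dip is 31.4°, so apparent ≤ true as expected).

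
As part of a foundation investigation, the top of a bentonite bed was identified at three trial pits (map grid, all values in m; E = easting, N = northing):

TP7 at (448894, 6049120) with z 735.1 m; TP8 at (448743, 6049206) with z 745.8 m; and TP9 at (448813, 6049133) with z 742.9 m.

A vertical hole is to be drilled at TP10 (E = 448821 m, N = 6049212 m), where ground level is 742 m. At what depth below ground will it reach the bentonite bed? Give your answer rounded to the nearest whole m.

5 m

Let the plane be z = a·E + b·N + c.
TP8−TP7: −151a + 86b = 10.7;  TP9−TP7: −81a + 13b = 7.8.
Solving gives a = −0.10627623, b = −0.06218269.
Then c = 735.1 − a·448894 − b·6049120 = 424592.42.
At (448821, 6049212): z_contact = −47699.0 − 376156.3 + 424592.42 = 737.1 m.
Depth below ground = 742 − 737.1 = 5 m.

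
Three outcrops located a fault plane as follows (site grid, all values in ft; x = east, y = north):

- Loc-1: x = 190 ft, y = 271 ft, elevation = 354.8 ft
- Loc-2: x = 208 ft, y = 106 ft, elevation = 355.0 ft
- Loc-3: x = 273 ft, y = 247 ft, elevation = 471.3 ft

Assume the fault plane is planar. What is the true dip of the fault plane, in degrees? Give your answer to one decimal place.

55.5°

Let the plane be z = a·x + b·y + c.
Loc-2−Loc-1: 18a − 165b = 0.2;  Loc-3−Loc-1: 83a − 24b = 116.5.
Solving gives a = 1.44897, b = 0.15686.
Gradient magnitude |∇z| = √(a² + b²) = √(2.09952 + 0.02460) = 1.45744.
True dip = arctan(1.45744) = 55.5°, dipping toward W (azimuth ≈ 264°).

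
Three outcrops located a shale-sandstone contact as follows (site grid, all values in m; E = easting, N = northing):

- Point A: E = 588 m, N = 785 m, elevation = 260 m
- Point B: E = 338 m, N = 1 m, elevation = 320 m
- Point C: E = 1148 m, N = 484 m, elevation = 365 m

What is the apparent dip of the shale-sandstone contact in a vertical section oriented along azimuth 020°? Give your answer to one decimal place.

3.8°

Two edge vectors: Point A→Point B = (-250, -784, 60), Point A→Point C = (560, -301, 105).
Normal n = (Point A→Point B) × (Point A→Point C) = (-64260, 59850, 514290).
So ∂z/∂E = −n_x/n_z = 0.12495 and ∂z/∂N = −n_y/n_z = −0.11637.
Unit vector along 020° is (sin 20°, cos 20°) = (0.3420, 0.9397).
Slope in that direction = a·(0.3420) + b·(0.9397) = −0.06662.
Apparent dip = arctan|0.06662| = 3.8° (true dip is 9.7°, so apparent ≤ true as expected).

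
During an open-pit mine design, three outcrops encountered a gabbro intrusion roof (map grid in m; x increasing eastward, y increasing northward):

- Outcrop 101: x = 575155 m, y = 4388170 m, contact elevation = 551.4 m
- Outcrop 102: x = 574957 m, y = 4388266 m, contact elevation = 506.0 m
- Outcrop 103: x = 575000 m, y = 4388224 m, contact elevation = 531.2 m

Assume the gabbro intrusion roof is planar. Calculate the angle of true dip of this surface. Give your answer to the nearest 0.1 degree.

Two edge vectors: Outcrop 101→Outcrop 102 = (-198, 96, -45.4), Outcrop 101→Outcrop 103 = (-155, 54, -20.2).
Normal n = (Outcrop 101→Outcrop 102) × (Outcrop 101→Outcrop 103) = (512.4, 3037.4, 4188).
So ∂z/∂x = −n_x/n_z = −0.12235 and ∂z/∂y = −n_y/n_z = −0.72526.
Gradient magnitude |∇z| = √(a² + b²) = √(0.01497 + 0.52601) = 0.73551.
True dip = arctan(0.73551) = 36.3°, dipping toward N (azimuth ≈ 010°).

36.3°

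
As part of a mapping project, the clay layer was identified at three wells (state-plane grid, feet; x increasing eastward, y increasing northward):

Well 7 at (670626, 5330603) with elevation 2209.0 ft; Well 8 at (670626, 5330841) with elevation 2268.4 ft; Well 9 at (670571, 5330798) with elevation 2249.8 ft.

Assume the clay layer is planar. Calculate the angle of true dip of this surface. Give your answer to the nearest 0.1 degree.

16.0°

Let the plane be z = a·x + b·y + c.
Well 8−Well 7: 0a + 238b = 59.4;  Well 9−Well 7: −55a + 195b = 40.8.
Solving gives a = 0.14306, b = 0.24958.
Gradient magnitude |∇z| = √(a² + b²) = √(0.02046 + 0.06229) = 0.28767.
True dip = arctan(0.28767) = 16.0°, dipping toward SSW (azimuth ≈ 210°).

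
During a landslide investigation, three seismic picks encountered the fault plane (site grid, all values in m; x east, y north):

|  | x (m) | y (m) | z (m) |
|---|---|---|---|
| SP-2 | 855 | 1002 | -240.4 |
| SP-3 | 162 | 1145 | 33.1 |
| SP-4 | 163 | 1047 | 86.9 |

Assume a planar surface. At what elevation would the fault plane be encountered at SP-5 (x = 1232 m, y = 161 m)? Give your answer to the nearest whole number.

34 m

Let the plane be z = a·x + b·y + c.
SP-3−SP-2: −693a + 143b = 273.5;  SP-4−SP-2: −692a + 45b = 327.3.
Solving gives a = −0.50901, b = −0.55417.
Then c = -240.4 − a·855 − b·1002 = 750.09.
At (1232, 161): z = −627.1 − 89.2 + 750.09 = 33.8 m.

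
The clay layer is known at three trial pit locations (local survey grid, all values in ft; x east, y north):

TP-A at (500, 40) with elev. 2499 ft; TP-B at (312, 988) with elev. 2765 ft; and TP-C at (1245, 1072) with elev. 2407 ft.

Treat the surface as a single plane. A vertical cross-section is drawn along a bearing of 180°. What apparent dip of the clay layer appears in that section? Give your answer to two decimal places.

11.36°

Two edge vectors: TP-A→TP-B = (-188, 948, 266), TP-A→TP-C = (745, 1032, -92).
Normal n = (TP-A→TP-B) × (TP-A→TP-C) = (-361728, 180874, -900276).
So ∂z/∂x = −n_x/n_z = −0.40180 and ∂z/∂y = −n_y/n_z = 0.20091.
Unit vector along 180° is (sin 180°, cos 180°) = (0.0000, -1.0000).
Slope in that direction = a·(0.0000) + b·(-1.0000) = −0.20091.
Apparent dip = arctan|0.20091| = 11.36° (true dip is 24.2°, so apparent ≤ true as expected).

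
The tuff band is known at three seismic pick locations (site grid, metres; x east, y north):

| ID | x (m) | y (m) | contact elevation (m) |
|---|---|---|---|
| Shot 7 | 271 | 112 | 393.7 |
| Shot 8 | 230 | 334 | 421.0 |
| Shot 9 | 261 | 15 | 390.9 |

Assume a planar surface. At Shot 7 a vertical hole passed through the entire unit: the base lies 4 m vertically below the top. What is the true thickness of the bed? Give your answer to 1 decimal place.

Two edge vectors: Shot 7→Shot 8 = (-41, 222, 27.3), Shot 7→Shot 9 = (-10, -97, -2.8).
Normal n = (Shot 7→Shot 8) × (Shot 7→Shot 9) = (2026.5, -387.8, 6197).
So ∂z/∂x = −n_x/n_z = −0.32701 and ∂z/∂y = −n_y/n_z = 0.06258.
|∇z| = √(a²+b²) = 0.33295, so dip δ = arctan(0.33295) = 18.42°.
True thickness = vertical thickness × cos δ = 4 × cos 18.42° = 3.8 m.

3.8 m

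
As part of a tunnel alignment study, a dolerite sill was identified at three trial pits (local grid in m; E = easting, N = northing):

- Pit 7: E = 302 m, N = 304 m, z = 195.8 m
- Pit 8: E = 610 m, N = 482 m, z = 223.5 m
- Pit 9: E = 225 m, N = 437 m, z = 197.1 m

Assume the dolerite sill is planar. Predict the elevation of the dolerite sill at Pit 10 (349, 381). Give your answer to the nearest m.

Two edge vectors: Pit 7→Pit 8 = (308, 178, 27.7), Pit 7→Pit 9 = (-77, 133, 1.3).
Normal n = (Pit 7→Pit 8) × (Pit 7→Pit 9) = (-3452.7, -2533.3, 54670).
So ∂z/∂E = −n_x/n_z = 0.06316 and ∂z/∂N = −n_y/n_z = 0.04634.
Intercept c from Pit 7: 195.8 − 19.07 − 14.09 = 162.64.
At (349, 381): z = 22.0 + 17.7 + 162.64 = 202.3 m.

202 m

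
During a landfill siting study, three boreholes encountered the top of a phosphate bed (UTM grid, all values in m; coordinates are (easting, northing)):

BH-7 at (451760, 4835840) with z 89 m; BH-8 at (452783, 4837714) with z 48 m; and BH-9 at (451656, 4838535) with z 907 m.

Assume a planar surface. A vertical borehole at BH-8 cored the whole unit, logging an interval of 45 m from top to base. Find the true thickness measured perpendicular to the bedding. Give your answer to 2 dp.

38.18 m

Two edge vectors: BH-7→BH-8 = (1023, 1874, -41), BH-7→BH-9 = (-104, 2695, 818).
Normal n = (BH-7→BH-8) × (BH-7→BH-9) = (1643427, -832550, 2951881).
So ∂z/∂E = −n_x/n_z = −0.55674 and ∂z/∂N = −n_y/n_z = 0.28204.
|∇z| = √(a²+b²) = 0.62410, so dip δ = arctan(0.62410) = 31.97°.
True thickness = vertical thickness × cos δ = 45 × cos 31.97° = 38.18 m.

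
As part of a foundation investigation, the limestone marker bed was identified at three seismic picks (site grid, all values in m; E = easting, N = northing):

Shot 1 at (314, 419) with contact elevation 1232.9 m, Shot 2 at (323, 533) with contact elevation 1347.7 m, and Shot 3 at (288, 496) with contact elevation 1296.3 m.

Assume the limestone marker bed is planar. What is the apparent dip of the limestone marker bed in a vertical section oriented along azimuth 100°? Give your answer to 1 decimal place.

14.9°

Two edge vectors: Shot 1→Shot 2 = (9, 114, 114.8), Shot 1→Shot 3 = (-26, 77, 63.4).
Normal n = (Shot 1→Shot 2) × (Shot 1→Shot 3) = (-1612, -3555.4, 3657).
So ∂z/∂E = −n_x/n_z = 0.44080 and ∂z/∂N = −n_y/n_z = 0.97222.
Unit vector along 100° is (sin 100°, cos 100°) = (0.9848, -0.1736).
Slope in that direction = a·(0.9848) + b·(-0.1736) = 0.26528.
Apparent dip = arctan|0.26528| = 14.9° (true dip is 46.9°, so apparent ≤ true as expected).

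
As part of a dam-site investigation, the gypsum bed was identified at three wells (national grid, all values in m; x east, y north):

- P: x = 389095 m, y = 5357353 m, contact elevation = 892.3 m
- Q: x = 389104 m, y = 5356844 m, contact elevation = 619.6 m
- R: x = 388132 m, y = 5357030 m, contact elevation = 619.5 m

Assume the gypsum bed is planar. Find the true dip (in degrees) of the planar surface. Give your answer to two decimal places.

28.69°

Two edge vectors: P→Q = (9, -509, -272.7), P→R = (-963, -323, -272.8).
Normal n = (P→Q) × (P→R) = (50773.1, 265065.3, -493074).
So ∂z/∂x = −n_x/n_z = 0.10297 and ∂z/∂y = −n_y/n_z = 0.53758.
Gradient magnitude |∇z| = √(a² + b²) = √(0.01060 + 0.28899) = 0.54735.
True dip = arctan(0.54735) = 28.69°, dipping toward S (azimuth ≈ 191°).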